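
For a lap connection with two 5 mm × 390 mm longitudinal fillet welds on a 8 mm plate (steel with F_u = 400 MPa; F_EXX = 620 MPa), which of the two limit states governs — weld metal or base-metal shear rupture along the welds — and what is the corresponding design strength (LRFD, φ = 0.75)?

φR_n ≈ 769 kN (weld metal governs)

t_e = 0.707 × 5 = 3.535 mm; L = 780 mm.
Weld metal: φR_n = 0.75 × 0.6 × 620 × 3.535 × 780 × 10⁻³ = 769.3 kN.
Base metal (shear rupture): φR_n = 0.75 × 0.6 × 400 × 8 × 780 × 10⁻³ = 1123 kN.
Governing: weld metal.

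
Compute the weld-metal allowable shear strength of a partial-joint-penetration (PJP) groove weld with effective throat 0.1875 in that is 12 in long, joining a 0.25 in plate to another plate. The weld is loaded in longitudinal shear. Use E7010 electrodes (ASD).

E70XX → F_EXX = 70 ksi.
Effective throat (given) t_e = 0.1875 in.
A_we = 0.1875 × 12 = 2.25 in².
F_nw = 0.6 F_EXX = 42 ksi.
R_n/Ω = (42 × 2.25) / 2.0 = 47.25 kips.

R_n/Ω ≈ 47.2 kips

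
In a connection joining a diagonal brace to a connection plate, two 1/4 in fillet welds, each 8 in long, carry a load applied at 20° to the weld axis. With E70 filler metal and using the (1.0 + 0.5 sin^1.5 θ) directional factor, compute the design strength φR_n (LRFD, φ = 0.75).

E70XX → F_EXX = 70 ksi.
t_e = 0.707 × 0.25 = 0.1767 in; A_we = 0.1767 × 16 = 2.828 in².
Directional factor: 1.0 + 0.5 sin^1.5(20°) = 1.1.
F_nw = 0.6 × 70 × 1.1 = 46.2 ksi.
φR_n = 0.75 × 46.2 × 2.828 = 97.99 kip.

φR_n ≈ 98 kip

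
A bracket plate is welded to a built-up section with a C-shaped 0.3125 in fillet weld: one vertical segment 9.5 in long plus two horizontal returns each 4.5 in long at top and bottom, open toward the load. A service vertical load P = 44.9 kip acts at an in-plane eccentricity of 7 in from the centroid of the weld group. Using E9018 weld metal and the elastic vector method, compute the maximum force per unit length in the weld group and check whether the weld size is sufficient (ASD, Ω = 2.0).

f_max ≈ 7.54 kip/in; NOT adequate

E90XX → F_EXX = 90 ksi.
Total weld length L_w = 18.5 in. Treat welds as unit-width lines.
Centroid: x̄ = 2×4.5×2.25 / 18.5 = 1.095 in from the vertical weld.
Polar moment about centroid: J = I_x + I_y = [9.5³/12 + 2×4.5×4.75²] + [9.5×1.095² + 2(4.5³/12 + 4.5×1.155²)] = 313.1 in³.
Direct shear f_v = P/L_w = 44.9 / 18.5 = 2.427 kip/in (vertical).
Torsion M = P·e = 44.9 × 7 = 314.3 kip·in.
Critical point at (x, y) = (3.405, 4.75) from centroid. f_tx = M·y/J = 4.768 kip/in; f_ty = M·x/J = 3.419 kip/in.
Resultant f_max = √[f_tx² + (f_v + f_ty)²] = √[4.768² + (2.427 + 3.419)²] = 7.544 kip/in.
Capacity per unit length: r_n/Ω = (1/2.0) × 0.6 × 90 × (0.707 × 0.3125) = 5.965 kip/in.
7.544 > 5.965 → NOT adequate.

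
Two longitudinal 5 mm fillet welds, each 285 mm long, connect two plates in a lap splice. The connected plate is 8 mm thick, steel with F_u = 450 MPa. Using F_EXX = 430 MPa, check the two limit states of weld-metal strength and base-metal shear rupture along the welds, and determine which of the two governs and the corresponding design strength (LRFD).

t_e = 0.707 × 5 = 3.535 mm; L = 570 mm.
Weld metal: φR_n = 0.75 × 0.6 × 430 × 3.535 × 570 × 10⁻³ = 389.9 kN.
Base metal (shear rupture): φR_n = 0.75 × 0.6 × 450 × 8 × 570 × 10⁻³ = 923.4 kN.
Governing: weld metal.

φR_n ≈ 390 kN (weld metal governs)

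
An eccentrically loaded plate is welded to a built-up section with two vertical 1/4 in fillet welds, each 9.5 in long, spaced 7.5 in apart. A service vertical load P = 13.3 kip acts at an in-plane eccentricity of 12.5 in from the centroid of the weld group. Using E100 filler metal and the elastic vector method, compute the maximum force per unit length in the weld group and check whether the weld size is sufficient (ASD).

E100XX → F_EXX = 100 ksi.
Total weld length L_w = 19 in. Treat welds as unit-width lines.
Polar moment about centroid: J = 2[d³/12 + d(b/2)²] = 2[9.5³/12 + 9.5×3.75²] = 410.1 in³.
Direct shear f_v = P/L_w = 13.3 / 19 = 0.7 kip/in (vertical).
Torsion M = P·e = 13.3 × 12.5 = 166.25 kip·in.
Critical point at (x, y) = (3.75, 4.75) from centroid. f_tx = M·y/J = 1.926 kip/in; f_ty = M·x/J = 1.52 kip/in.
Resultant f_max = √[f_tx² + (f_v + f_ty)²] = √[1.926² + (0.7 + 1.52)²] = 2.939 kip/in.
Capacity per unit length: r_n/Ω = (1/2.0) × 0.6 × 100 × (0.707 × 0.25) = 5.302 kip/in.
2.939 ≤ 5.302 → adequate.

f_max ≈ 2.94 kip/in; adequate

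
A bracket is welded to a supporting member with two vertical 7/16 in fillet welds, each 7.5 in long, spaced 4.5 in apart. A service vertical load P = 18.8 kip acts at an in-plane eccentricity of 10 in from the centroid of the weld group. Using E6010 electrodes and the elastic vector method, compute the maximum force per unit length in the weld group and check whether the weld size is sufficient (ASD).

E60XX → F_EXX = 60 ksi.
Total weld length L_w = 15 in. Treat welds as unit-width lines.
Polar moment about centroid: J = 2[d³/12 + d(b/2)²] = 2[7.5³/12 + 7.5×2.25²] = 146.2 in³.
Direct shear f_v = P/L_w = 18.8 / 15 = 1.253 kip/in (vertical).
Torsion M = P·e = 18.8 × 10 = 188 kip·in.
Critical point at (x, y) = (2.25, 3.75) from centroid. f_tx = M·y/J = 4.821 kip/in; f_ty = M·x/J = 2.892 kip/in.
Resultant f_max = √[f_tx² + (f_v + f_ty)²] = √[4.821² + (1.253 + 2.892)²] = 6.358 kip/in.
Capacity per unit length: r_n/Ω = (1/2.0) × 0.6 × 60 × (0.707 × 0.4375) = 5.568 kip/in.
6.358 > 5.568 → NOT adequate.

f_max ≈ 6.36 kip/in; NOT adequate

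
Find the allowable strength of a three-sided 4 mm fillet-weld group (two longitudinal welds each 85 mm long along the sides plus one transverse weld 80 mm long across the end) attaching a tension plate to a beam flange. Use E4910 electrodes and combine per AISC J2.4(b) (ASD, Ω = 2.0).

R_n/Ω ≈ 110 kN

E49XX → F_EXX = 490 MPa.
t_e = 0.707 × 4 = 2.828 mm.
R_nwl = 0.6 × 490 × 2.828 × 170 × 10⁻³ = 141.3 kN (longitudinal, 2 welds).
R_nwt = 0.6 × 490 × 2.828 × 80 × 10⁻³ = 66.51 kN (transverse, base value).
(i) R_nwl + R_nwt = 207.9 kN; (ii) 0.85 R_nwl + 1.5 R_nwt = 219.9 kN.
R_n = max = 219.9 kN [governs: (ii)]; R_n/Ω = 110 kN.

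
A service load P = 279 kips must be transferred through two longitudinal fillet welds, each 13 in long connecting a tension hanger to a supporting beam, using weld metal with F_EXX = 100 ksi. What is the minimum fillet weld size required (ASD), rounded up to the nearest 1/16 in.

Total weld length L = 26 in.
Required throat t_e = P × Ω / (0.6 F_EXX × L) = 279 × 2.0 / (0.6 × 100 × 26) = 0.3577 in.
Required leg w = t_e / 0.707 = 0.5059 in → use 9/16 in.

w = 9/16 in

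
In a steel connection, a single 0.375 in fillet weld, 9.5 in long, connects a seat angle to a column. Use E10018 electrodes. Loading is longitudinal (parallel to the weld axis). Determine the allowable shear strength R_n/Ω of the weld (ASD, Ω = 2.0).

R_n/Ω ≈ 75.6 kip

E100XX → F_EXX = 100 ksi.
Effective throat t_e = 0.707 × 0.375 = 0.2651 in.
Total length L = 9.5 in; A_we = 0.2651 × 9.5 = 2.519 in².
F_nw = 0.6 F_EXX = 0.6 × 100 = 60 ksi.
R_n = 60 × 2.519 = 151.1 kip; R_n/Ω = 151.1/2.0 = 75.56 kip.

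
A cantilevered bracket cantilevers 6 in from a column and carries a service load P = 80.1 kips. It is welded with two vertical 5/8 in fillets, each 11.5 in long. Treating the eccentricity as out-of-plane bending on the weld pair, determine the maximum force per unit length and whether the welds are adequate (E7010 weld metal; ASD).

f_max ≈ 11.4 kip/in; NOT adequate

E70XX → F_EXX = 70 ksi.
L_w = 2 × 11.5 = 23 in; section modulus (unit throat) S = 2 × L²/6 = 44.08 in².
Direct shear f_v = P/L_w = 80.1/23 = 3.483 kip/in.
Moment M = P × e = 80.1 × 6 = 480.6 kip·in; bending f_b = M/S = 10.9 kip/in.
f_max = √(f_v² + f_b²) = √(3.483² + 10.9²) = 11.44 kip/in.
r_n/Ω = (1/2.0) × 0.6 × 70 × (0.707 × 0.625) = 9.279 kip/in → NOT adequate.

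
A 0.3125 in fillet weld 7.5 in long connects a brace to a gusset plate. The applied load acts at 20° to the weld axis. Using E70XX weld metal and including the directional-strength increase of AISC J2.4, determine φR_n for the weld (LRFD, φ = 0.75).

φR_n ≈ 57.4 kip

E70XX → F_EXX = 70 ksi.
t_e = 0.707 × 0.3125 = 0.2209 in; A_we = 0.2209 × 7.5 = 1.657 in².
Directional factor: 1.0 + 0.5 sin^1.5(20°) = 1.1.
F_nw = 0.6 × 70 × 1.1 = 46.2 ksi.
φR_n = 0.75 × 46.2 × 1.657 = 57.42 kip.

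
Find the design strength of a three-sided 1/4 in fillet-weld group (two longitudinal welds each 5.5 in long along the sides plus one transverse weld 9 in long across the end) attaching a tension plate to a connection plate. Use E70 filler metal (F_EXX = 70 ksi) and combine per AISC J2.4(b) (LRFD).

φR_n ≈ 127 kips

t_e = 0.707 × 0.25 = 0.1767 in.
R_nwl = 0.6 × 70 × 0.1767 × 11 = 81.66 kips (longitudinal, 2 welds).
R_nwt = 0.6 × 70 × 0.1767 × 9 = 66.81 kips (transverse, base value).
(i) R_nwl + R_nwt = 148.5 kips; (ii) 0.85 R_nwl + 1.5 R_nwt = 169.6 kips.
R_n = max = 169.6 kips [governs: (ii)]; φR_n = 127.2 kips.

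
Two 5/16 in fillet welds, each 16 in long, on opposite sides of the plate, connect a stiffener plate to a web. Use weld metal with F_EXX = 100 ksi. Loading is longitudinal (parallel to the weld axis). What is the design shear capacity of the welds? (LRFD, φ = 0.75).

φR_n ≈ 318 kips

Effective throat t_e = 0.707 × 0.3125 = 0.2209 in.
Total length L = 32 in; A_we = 0.2209 × 32 = 7.07 in².
F_nw = 0.6 F_EXX = 0.6 × 100 = 60 ksi.
φR_n = 0.75 × 60 × 7.07 = 318.1 kips.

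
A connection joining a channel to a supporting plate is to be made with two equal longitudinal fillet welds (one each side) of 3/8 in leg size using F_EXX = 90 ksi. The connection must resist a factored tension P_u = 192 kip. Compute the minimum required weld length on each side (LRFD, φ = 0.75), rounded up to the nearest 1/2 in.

Throat t_e = 0.707 × 0.375 = 0.2651 in.
φr_n = 0.75 × 0.6 × 90 × 0.2651 = 10.74 kip/in.
L_req = P_u / φr_n = 192 / 10.74 = 17.88 in total.
Per side: 17.88 / 2 = 8.941 in.
Round up → use L = 9 in on each side.

L = 9 in on each side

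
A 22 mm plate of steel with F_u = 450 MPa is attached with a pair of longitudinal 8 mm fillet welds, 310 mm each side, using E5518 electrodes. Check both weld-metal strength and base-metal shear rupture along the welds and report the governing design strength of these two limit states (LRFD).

E55XX → F_EXX = 550 MPa.
t_e = 0.707 × 8 = 5.656 mm; L = 620 mm.
Weld metal: φR_n = 0.75 × 0.6 × 550 × 5.656 × 620 × 10⁻³ = 867.9 kN.
Base metal (shear rupture): φR_n = 0.75 × 0.6 × 450 × 22 × 620 × 10⁻³ = 2762 kN.
Governing: weld metal.

φR_n ≈ 868 kN (weld metal governs)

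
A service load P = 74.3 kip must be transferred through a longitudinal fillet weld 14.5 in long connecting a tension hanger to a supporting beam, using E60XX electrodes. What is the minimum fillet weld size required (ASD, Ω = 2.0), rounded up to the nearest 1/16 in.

E60XX → F_EXX = 60 ksi.
Total weld length L = 14.5 in.
Required throat t_e = P × Ω / (0.6 F_EXX × L) = 74.3 × 2.0 / (0.6 × 60 × 14.5) = 0.2847 in.
Required leg w = t_e / 0.707 = 0.4027 in → use 7/16 in.

w = 7/16 in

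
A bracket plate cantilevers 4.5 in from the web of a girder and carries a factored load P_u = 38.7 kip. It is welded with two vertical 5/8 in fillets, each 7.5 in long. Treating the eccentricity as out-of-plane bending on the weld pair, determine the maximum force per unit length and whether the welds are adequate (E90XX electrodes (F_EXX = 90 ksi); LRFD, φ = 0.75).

f_max ≈ 9.64 kip/in; adequate

L_w = 2 × 7.5 = 15 in; section modulus (unit throat) S = 2 × L²/6 = 18.75 in².
Direct shear f_v = P/L_w = 38.7/15 = 2.58 kip/in.
Moment M = P × e = 38.7 × 4.5 = 174.15 kip·in; bending f_b = M/S = 9.288 kip/in.
f_max = √(f_v² + f_b²) = √(2.58² + 9.288²) = 9.64 kip/in.
φr_n = 0.75 × 0.6 × 90 × (0.707 × 0.625) = 17.9 kip/in → adequate.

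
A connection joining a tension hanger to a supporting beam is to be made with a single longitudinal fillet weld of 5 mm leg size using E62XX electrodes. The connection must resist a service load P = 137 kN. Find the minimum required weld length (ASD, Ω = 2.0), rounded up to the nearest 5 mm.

L = 210 mm

E62XX → F_EXX = 620 MPa.
Throat t_e = 0.707 × 5 = 3.535 mm.
r_n/Ω = (0.6 × 620 × 3.535) / 2.0 = 657.5 N/mm = 0.6575 kN/mm.
L_req = P / (r_n/Ω) = 137 / 0.6575 = 208.4 mm total.
Round up → use L = 210 mm.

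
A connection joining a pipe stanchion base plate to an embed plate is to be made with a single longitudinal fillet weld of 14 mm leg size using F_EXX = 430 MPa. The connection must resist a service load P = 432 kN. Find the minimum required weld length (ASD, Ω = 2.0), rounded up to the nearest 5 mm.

L = 340 mm

Throat t_e = 0.707 × 14 = 9.898 mm.
r_n/Ω = (0.6 × 430 × 9.898) / 2.0 = 1277 N/mm = 1.277 kN/mm.
L_req = P / (r_n/Ω) = 432 / 1.277 = 338.3 mm total.
Round up → use L = 340 mm.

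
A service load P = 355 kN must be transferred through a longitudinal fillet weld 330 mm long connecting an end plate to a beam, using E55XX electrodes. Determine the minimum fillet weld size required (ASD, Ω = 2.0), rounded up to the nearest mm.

E55XX → F_EXX = 550 MPa.
Total weld length L = 330 mm.
Required throat t_e = P × Ω / (0.6 F_EXX × L) = 355 × 2.0 / (0.6 × 550 × 330 × 10⁻³) = 6.52 mm.
Required leg w = t_e / 0.707 = 9.222 mm → use 10 mm.

w = 10 mm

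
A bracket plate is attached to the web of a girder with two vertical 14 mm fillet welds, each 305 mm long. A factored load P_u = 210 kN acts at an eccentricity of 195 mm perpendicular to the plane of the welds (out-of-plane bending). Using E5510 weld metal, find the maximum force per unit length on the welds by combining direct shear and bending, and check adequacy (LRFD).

E55XX → F_EXX = 550 MPa.
L_w = 2 × 305 = 610 mm; section modulus (unit throat) S = 2 × L²/6 = 31010 mm².
Direct shear f_v = P/L_w = 210×10³/610 = 344.3 N/mm.
Moment M = P × e = 210×10³ × 195 = 40950000 N·mm; bending f_b = M/S = 1321 N/mm.
f_max = √(f_v² + f_b²) = √(344.3² + 1321²) = 1365 N/mm.
φr_n = 0.75 × 0.6 × 550 × (0.707 × 14) = 2450 N/mm → adequate.

f_max ≈ 1360 N/mm; adequate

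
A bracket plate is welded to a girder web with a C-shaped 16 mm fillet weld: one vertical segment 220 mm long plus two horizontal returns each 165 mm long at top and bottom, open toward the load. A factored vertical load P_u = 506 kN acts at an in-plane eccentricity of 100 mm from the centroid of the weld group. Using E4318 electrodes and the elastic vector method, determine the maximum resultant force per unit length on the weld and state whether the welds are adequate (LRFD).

E43XX → F_EXX = 430 MPa.
Total weld length L_w = 550 mm. Treat welds as unit-width lines.
Centroid: x̄ = 2×165×82.5 / 550 = 49.5 mm from the vertical weld.
Polar moment about centroid: J = I_x + I_y = [220³/12 + 2×165×110²] + [220×49.5² + 2(165³/12 + 165×33²)] = 6527000 mm³.
Direct shear f_v = P/L_w = 506×10³ / 550 = 920 N/mm (vertical).
Torsion M = P·e = 506×10³ × 100 = 50600000 N·mm.
Critical point at (x, y) = (115.5, 110) from centroid. f_tx = M·y/J = 852.7 N/mm; f_ty = M·x/J = 895.3 N/mm.
Resultant f_max = √[f_tx² + (f_v + f_ty)²] = √[852.7² + (920 + 895.3)²] = 2006 N/mm.
Capacity per unit length: φr_n = 0.75 × 0.6 × 430 × (0.707 × 16) = 2189 N/mm.
2006 ≤ 2189 → adequate.

f_max ≈ 2010 N/mm; adequate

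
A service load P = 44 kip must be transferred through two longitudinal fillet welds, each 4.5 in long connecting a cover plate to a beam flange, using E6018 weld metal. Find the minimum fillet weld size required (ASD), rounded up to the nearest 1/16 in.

w = 7/16 in

E60XX → F_EXX = 60 ksi.
Total weld length L = 9 in.
Required throat t_e = P × Ω / (0.6 F_EXX × L) = 44 × 2.0 / (0.6 × 60 × 9) = 0.2716 in.
Required leg w = t_e / 0.707 = 0.3842 in → use 7/16 in.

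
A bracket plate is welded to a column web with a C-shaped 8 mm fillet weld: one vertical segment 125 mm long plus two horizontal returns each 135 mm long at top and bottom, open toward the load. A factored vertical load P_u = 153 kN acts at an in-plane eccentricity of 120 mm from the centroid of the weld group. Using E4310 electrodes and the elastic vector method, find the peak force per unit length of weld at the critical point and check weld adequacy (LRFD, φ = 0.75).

f_max ≈ 1320 N/mm; NOT adequate

E43XX → F_EXX = 430 MPa.
Total weld length L_w = 395 mm. Treat welds as unit-width lines.
Centroid: x̄ = 2×135×67.5 / 395 = 46.14 mm from the vertical weld.
Polar moment about centroid: J = I_x + I_y = [125³/12 + 2×135×62.5²] + [125×46.14² + 2(135³/12 + 135×21.36²)] = 2017000 mm³.
Direct shear f_v = P/L_w = 153×10³ / 395 = 387.3 N/mm (vertical).
Torsion M = P·e = 153×10³ × 120 = 18360000 N·mm.
Critical point at (x, y) = (88.86, 62.5) from centroid. f_tx = M·y/J = 569 N/mm; f_ty = M·x/J = 808.9 N/mm.
Resultant f_max = √[f_tx² + (f_v + f_ty)²] = √[569² + (387.3 + 808.9)²] = 1325 N/mm.
Capacity per unit length: φr_n = 0.75 × 0.6 × 430 × (0.707 × 8) = 1094 N/mm.
1325 > 1094 → NOT adequate.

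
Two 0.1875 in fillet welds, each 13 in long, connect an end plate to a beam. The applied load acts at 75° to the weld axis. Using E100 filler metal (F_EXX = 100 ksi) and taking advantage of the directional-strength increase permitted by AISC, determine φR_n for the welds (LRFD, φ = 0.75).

φR_n ≈ 229 kip

t_e = 0.707 × 0.1875 = 0.1326 in; A_we = 0.1326 × 26 = 3.447 in².
Directional factor: 1.0 + 0.5 sin^1.5(75°) = 1.475.
F_nw = 0.6 × 100 × 1.475 = 88.48 ksi.
φR_n = 0.75 × 88.48 × 3.447 = 228.7 kip.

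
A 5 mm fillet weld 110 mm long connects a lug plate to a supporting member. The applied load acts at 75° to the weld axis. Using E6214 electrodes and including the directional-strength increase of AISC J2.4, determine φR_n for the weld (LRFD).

φR_n ≈ 160 kN

E62XX → F_EXX = 620 MPa.
t_e = 0.707 × 5 = 3.535 mm; A_we = 3.535 × 110 = 388.8 mm².
Directional factor: 1.0 + 0.5 sin^1.5(75°) = 1.475.
F_nw = 0.6 × 620 × 1.475 = 548.6 MPa.
φR_n = 0.75 × 548.6 × 388.8 × 10⁻³ = 160 kN.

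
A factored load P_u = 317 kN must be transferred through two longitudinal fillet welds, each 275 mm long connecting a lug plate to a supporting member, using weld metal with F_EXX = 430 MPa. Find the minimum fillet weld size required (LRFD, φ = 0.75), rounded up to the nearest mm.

w = 5 mm

Total weld length L = 550 mm.
Required throat t_e = P_u / (φ × 0.6 F_EXX × L) = 317 / (0.75 × 0.6 × 430 × 550 × 10⁻³) = 2.979 mm.
Required leg w = t_e / 0.707 = 4.213 mm → use 5 mm.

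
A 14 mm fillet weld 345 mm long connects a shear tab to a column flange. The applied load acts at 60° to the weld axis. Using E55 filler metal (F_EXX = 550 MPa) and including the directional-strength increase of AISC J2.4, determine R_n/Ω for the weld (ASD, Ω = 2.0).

t_e = 0.707 × 14 = 9.898 mm; A_we = 9.898 × 345 = 3415 mm².
Directional factor: 1.0 + 0.5 sin^1.5(60°) = 1.403.
F_nw = 0.6 × 550 × 1.403 = 463 MPa.
R_n/Ω = (463 × 3415) / 2.0 × 10⁻³ = 790.5 kN.

R_n/Ω ≈ 790 kN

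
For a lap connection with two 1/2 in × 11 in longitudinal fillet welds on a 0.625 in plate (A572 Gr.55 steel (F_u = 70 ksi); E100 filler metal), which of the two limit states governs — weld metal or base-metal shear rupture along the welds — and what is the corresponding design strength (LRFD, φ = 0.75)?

φR_n ≈ 350 kips (weld metal governs)

E100XX → F_EXX = 100 ksi.
t_e = 0.707 × 0.5 = 0.3535 in; L = 22 in.
Weld metal: φR_n = 0.75 × 0.6 × 100 × 0.3535 × 22 = 350 kips.
Base metal (shear rupture): φR_n = 0.75 × 0.6 × 70 × 0.625 × 22 = 433.1 kips.
Governing: weld metal.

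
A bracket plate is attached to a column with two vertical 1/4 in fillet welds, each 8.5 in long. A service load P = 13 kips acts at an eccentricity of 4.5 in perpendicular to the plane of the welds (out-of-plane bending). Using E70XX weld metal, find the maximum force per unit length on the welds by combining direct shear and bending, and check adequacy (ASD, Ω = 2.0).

f_max ≈ 2.55 kip/in; adequate

E70XX → F_EXX = 70 ksi.
L_w = 2 × 8.5 = 17 in; section modulus (unit throat) S = 2 × L²/6 = 24.08 in².
Direct shear f_v = P/L_w = 13/17 = 0.7647 kip/in.
Moment M = P × e = 13 × 4.5 = 58.5 kip·in; bending f_b = M/S = 2.429 kip/in.
f_max = √(f_v² + f_b²) = √(0.7647² + 2.429²) = 2.547 kip/in.
r_n/Ω = (1/2.0) × 0.6 × 70 × (0.707 × 0.25) = 3.712 kip/in → adequate.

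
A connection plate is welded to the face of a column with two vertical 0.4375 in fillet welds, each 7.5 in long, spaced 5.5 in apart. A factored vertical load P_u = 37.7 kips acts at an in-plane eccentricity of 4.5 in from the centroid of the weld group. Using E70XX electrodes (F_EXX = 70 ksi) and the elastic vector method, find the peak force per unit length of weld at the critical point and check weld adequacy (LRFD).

Total weld length L_w = 15 in. Treat welds as unit-width lines.
Polar moment about centroid: J = 2[d³/12 + d(b/2)²] = 2[7.5³/12 + 7.5×2.75²] = 183.8 in³.
Direct shear f_v = P/L_w = 37.7 / 15 = 2.513 kip/in (vertical).
Torsion M = P·e = 37.7 × 4.5 = 169.65 kip·in.
Critical point at (x, y) = (2.75, 3.75) from centroid. f_tx = M·y/J = 3.462 kip/in; f_ty = M·x/J = 2.539 kip/in.
Resultant f_max = √[f_tx² + (f_v + f_ty)²] = √[3.462² + (2.513 + 2.539)²] = 6.125 kip/in.
Capacity per unit length: φr_n = 0.75 × 0.6 × 70 × (0.707 × 0.4375) = 9.743 kip/in.
6.125 ≤ 9.743 → adequate.

f_max ≈ 6.12 kip/in; adequate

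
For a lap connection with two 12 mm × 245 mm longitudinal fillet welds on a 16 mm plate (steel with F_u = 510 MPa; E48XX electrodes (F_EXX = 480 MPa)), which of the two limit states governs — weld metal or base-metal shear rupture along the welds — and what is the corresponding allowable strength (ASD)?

R_n/Ω ≈ 599 kN (weld metal governs)

t_e = 0.707 × 12 = 8.484 mm; L = 490 mm.
Weld metal: R_n/Ω = (1/2.0) × 0.6 × 480 × 8.484 × 490 × 10⁻³ = 598.6 kN.
Base metal (shear rupture): R_n/Ω = (1/2.0) × 0.6 × 510 × 16 × 490 × 10⁻³ = 1200 kN.
Governing: weld metal.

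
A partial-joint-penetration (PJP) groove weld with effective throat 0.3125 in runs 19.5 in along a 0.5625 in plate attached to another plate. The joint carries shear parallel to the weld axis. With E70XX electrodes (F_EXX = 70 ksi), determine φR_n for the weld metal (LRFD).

Effective throat (given) t_e = 0.3125 in.
A_we = 0.3125 × 19.5 = 6.094 in².
F_nw = 0.6 F_EXX = 42 ksi.
φR_n = 0.75 × 42 × 6.094 = 192 kip.

φR_n ≈ 192 kip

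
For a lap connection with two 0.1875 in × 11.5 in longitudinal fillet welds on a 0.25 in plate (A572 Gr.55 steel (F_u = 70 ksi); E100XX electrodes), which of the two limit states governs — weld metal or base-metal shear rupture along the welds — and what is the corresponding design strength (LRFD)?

E100XX → F_EXX = 100 ksi.
t_e = 0.707 × 0.1875 = 0.1326 in; L = 23 in.
Weld metal: φR_n = 0.75 × 0.6 × 100 × 0.1326 × 23 = 137.2 kip.
Base metal (shear rupture): φR_n = 0.75 × 0.6 × 70 × 0.25 × 23 = 181.1 kip.
Governing: weld metal.

φR_n ≈ 137 kip (weld metal governs)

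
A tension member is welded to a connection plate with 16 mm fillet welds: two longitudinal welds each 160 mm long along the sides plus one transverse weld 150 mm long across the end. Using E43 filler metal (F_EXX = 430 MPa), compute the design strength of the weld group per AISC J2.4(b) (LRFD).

φR_n ≈ 1090 kN

t_e = 0.707 × 16 = 11.31 mm.
R_nwl = 0.6 × 430 × 11.31 × 320 × 10⁻³ = 933.9 kN (longitudinal, 2 welds).
R_nwt = 0.6 × 430 × 11.31 × 150 × 10⁻³ = 437.8 kN (transverse, base value).
(i) R_nwl + R_nwt = 1372 kN; (ii) 0.85 R_nwl + 1.5 R_nwt = 1450 kN.
R_n = max = 1450 kN [governs: (ii)]; φR_n = 1088 kN.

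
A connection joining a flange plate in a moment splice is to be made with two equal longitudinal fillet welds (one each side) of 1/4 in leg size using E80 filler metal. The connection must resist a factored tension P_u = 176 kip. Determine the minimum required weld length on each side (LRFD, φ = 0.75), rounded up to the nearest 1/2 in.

L = 14 in on each side

E80XX → F_EXX = 80 ksi.
Throat t_e = 0.707 × 0.25 = 0.1767 in.
φr_n = 0.75 × 0.6 × 80 × 0.1767 = 6.363 kip/in.
L_req = P_u / φr_n = 176 / 6.363 = 27.66 in total.
Per side: 27.66 / 2 = 13.83 in.
Round up → use L = 14 in on each side.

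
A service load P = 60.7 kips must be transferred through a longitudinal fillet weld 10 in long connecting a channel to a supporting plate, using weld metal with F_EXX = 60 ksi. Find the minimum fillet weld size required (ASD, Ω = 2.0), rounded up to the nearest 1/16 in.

Total weld length L = 10 in.
Required throat t_e = P × Ω / (0.6 F_EXX × L) = 60.7 × 2.0 / (0.6 × 60 × 10) = 0.3372 in.
Required leg w = t_e / 0.707 = 0.477 in → use 1/2 in.

w = 1/2 in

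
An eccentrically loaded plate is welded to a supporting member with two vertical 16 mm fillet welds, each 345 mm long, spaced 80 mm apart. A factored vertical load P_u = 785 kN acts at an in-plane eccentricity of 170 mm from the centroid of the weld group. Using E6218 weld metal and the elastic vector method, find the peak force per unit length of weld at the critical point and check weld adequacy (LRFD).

E62XX → F_EXX = 620 MPa.
Total weld length L_w = 690 mm. Treat welds as unit-width lines.
Polar moment about centroid: J = 2[d³/12 + d(b/2)²] = 2[345³/12 + 345×40²] = 7948000 mm³.
Direct shear f_v = P/L_w = 785×10³ / 690 = 1138 N/mm (vertical).
Torsion M = P·e = 785×10³ × 170 = 133450000 N·mm.
Critical point at (x, y) = (40, 172.5) from centroid. f_tx = M·y/J = 2896 N/mm; f_ty = M·x/J = 671.6 N/mm.
Resultant f_max = √[f_tx² + (f_v + f_ty)²] = √[2896² + (1138 + 671.6)²] = 3415 N/mm.
Capacity per unit length: φr_n = 0.75 × 0.6 × 620 × (0.707 × 16) = 3156 N/mm.
3415 > 3156 → NOT adequate.

f_max ≈ 3420 N/mm; NOT adequate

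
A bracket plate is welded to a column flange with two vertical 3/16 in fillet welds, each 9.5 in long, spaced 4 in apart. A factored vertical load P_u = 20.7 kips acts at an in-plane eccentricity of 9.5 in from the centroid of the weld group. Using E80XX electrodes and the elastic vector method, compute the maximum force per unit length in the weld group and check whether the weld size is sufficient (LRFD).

E80XX → F_EXX = 80 ksi.
Total weld length L_w = 19 in. Treat welds as unit-width lines.
Polar moment about centroid: J = 2[d³/12 + d(b/2)²] = 2[9.5³/12 + 9.5×2²] = 218.9 in³.
Direct shear f_v = P/L_w = 20.7 / 19 = 1.089 kip/in (vertical).
Torsion M = P·e = 20.7 × 9.5 = 196.65 kip·in.
Critical point at (x, y) = (2, 4.75) from centroid. f_tx = M·y/J = 4.267 kip/in; f_ty = M·x/J = 1.797 kip/in.
Resultant f_max = √[f_tx² + (f_v + f_ty)²] = √[4.267² + (1.089 + 1.797)²] = 5.152 kip/in.
Capacity per unit length: φr_n = 0.75 × 0.6 × 80 × (0.707 × 0.1875) = 4.772 kip/in.
5.152 > 4.772 → NOT adequate.

f_max ≈ 5.15 kip/in; NOT adequate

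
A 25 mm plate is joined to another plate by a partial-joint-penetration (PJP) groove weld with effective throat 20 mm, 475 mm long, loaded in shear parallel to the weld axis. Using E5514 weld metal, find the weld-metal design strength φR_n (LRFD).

E55XX → F_EXX = 550 MPa.
Effective throat (given) t_e = 20 mm.
A_we = 20 × 475 = 9500 mm².
F_nw = 0.6 F_EXX = 330 MPa.
φR_n = 0.75 × 330 × 9500 × 10⁻³ = 2351 kN.

φR_n ≈ 2350 kN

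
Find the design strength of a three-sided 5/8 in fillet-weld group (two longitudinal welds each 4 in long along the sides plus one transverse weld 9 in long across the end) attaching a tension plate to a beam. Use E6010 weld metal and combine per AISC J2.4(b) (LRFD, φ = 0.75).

φR_n ≈ 242 kips

E60XX → F_EXX = 60 ksi.
t_e = 0.707 × 0.625 = 0.4419 in.
R_nwl = 0.6 × 60 × 0.4419 × 8 = 127.3 kips (longitudinal, 2 welds).
R_nwt = 0.6 × 60 × 0.4419 × 9 = 143.2 kips (transverse, base value).
(i) R_nwl + R_nwt = 270.4 kips; (ii) 0.85 R_nwl + 1.5 R_nwt = 322.9 kips.
R_n = max = 322.9 kips [governs: (ii)]; φR_n = 242.2 kips.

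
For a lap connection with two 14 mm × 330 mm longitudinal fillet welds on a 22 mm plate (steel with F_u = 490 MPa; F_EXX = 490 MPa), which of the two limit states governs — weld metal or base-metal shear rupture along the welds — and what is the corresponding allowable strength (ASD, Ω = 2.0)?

t_e = 0.707 × 14 = 9.898 mm; L = 660 mm.
Weld metal: R_n/Ω = (1/2.0) × 0.6 × 490 × 9.898 × 660 × 10⁻³ = 960.3 kN.
Base metal (shear rupture): R_n/Ω = (1/2.0) × 0.6 × 490 × 22 × 660 × 10⁻³ = 2134 kN.
Governing: weld metal.

R_n/Ω ≈ 960 kN (weld metal governs)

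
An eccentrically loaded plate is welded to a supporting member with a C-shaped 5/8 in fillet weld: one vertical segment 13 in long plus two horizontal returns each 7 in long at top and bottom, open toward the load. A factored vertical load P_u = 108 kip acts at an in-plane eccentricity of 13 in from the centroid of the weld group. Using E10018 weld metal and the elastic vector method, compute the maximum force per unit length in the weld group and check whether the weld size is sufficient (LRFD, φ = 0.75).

E100XX → F_EXX = 100 ksi.
Total weld length L_w = 27 in. Treat welds as unit-width lines.
Centroid: x̄ = 2×7×3.5 / 27 = 1.815 in from the vertical weld.
Polar moment about centroid: J = I_x + I_y = [13³/12 + 2×7×6.5²] + [13×1.815² + 2(7³/12 + 7×1.685²)] = 914.3 in³.
Direct shear f_v = P/L_w = 108 / 27 = 4 kip/in (vertical).
Torsion M = P·e = 108 × 13 = 1404 kip·in.
Critical point at (x, y) = (5.185, 6.5) from centroid. f_tx = M·y/J = 9.981 kip/in; f_ty = M·x/J = 7.962 kip/in.
Resultant f_max = √[f_tx² + (f_v + f_ty)²] = √[9.981² + (4 + 7.962)²] = 15.58 kip/in.
Capacity per unit length: φr_n = 0.75 × 0.6 × 100 × (0.707 × 0.625) = 19.88 kip/in.
15.58 ≤ 19.88 → adequate.

f_max ≈ 15.6 kip/in; adequate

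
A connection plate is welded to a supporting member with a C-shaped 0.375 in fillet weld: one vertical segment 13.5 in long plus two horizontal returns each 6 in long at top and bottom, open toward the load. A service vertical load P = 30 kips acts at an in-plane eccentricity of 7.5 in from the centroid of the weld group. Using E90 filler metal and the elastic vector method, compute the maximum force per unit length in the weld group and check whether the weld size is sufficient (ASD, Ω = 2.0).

E90XX → F_EXX = 90 ksi.
Total weld length L_w = 25.5 in. Treat welds as unit-width lines.
Centroid: x̄ = 2×6×3 / 25.5 = 1.412 in from the vertical weld.
Polar moment about centroid: J = I_x + I_y = [13.5³/12 + 2×6×6.75²] + [13.5×1.412² + 2(6³/12 + 6×1.588²)] = 845 in³.
Direct shear f_v = P/L_w = 30 / 25.5 = 1.176 kip/in (vertical).
Torsion M = P·e = 30 × 7.5 = 225 kip·in.
Critical point at (x, y) = (4.588, 6.75) from centroid. f_tx = M·y/J = 1.797 kip/in; f_ty = M·x/J = 1.222 kip/in.
Resultant f_max = √[f_tx² + (f_v + f_ty)²] = √[1.797² + (1.176 + 1.222)²] = 2.997 kip/in.
Capacity per unit length: r_n/Ω = (1/2.0) × 0.6 × 90 × (0.707 × 0.375) = 7.158 kip/in.
2.997 ≤ 7.158 → adequate.

f_max ≈ 3 kip/in; adequate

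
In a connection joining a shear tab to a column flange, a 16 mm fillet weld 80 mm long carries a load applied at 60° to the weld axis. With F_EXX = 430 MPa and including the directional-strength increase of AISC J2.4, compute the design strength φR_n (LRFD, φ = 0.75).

t_e = 0.707 × 16 = 11.31 mm; A_we = 11.31 × 80 = 905 mm².
Directional factor: 1.0 + 0.5 sin^1.5(60°) = 1.403.
F_nw = 0.6 × 430 × 1.403 = 362 MPa.
φR_n = 0.75 × 362 × 905 × 10⁻³ = 245.7 kN.

φR_n ≈ 246 kN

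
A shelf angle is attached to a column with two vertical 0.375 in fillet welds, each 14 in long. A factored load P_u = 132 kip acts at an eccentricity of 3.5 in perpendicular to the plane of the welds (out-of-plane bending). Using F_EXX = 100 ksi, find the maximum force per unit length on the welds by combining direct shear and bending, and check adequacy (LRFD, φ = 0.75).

f_max ≈ 8.5 kip/in; adequate

L_w = 2 × 14 = 28 in; section modulus (unit throat) S = 2 × L²/6 = 65.33 in².
Direct shear f_v = P/L_w = 132/28 = 4.714 kip/in.
Moment M = P × e = 132 × 3.5 = 462 kip·in; bending f_b = M/S = 7.071 kip/in.
f_max = √(f_v² + f_b²) = √(4.714² + 7.071²) = 8.499 kip/in.
φr_n = 0.75 × 0.6 × 100 × (0.707 × 0.375) = 11.93 kip/in → adequate.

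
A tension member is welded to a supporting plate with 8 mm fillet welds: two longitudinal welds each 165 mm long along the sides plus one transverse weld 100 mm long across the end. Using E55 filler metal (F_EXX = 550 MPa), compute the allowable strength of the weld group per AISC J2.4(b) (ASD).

R_n/Ω ≈ 402 kN

t_e = 0.707 × 8 = 5.656 mm.
R_nwl = 0.6 × 550 × 5.656 × 330 × 10⁻³ = 615.9 kN (longitudinal, 2 welds).
R_nwt = 0.6 × 550 × 5.656 × 100 × 10⁻³ = 186.6 kN (transverse, base value).
(i) R_nwl + R_nwt = 802.6 kN; (ii) 0.85 R_nwl + 1.5 R_nwt = 803.5 kN.
R_n = max = 803.5 kN [governs: (ii)]; R_n/Ω = 401.8 kN.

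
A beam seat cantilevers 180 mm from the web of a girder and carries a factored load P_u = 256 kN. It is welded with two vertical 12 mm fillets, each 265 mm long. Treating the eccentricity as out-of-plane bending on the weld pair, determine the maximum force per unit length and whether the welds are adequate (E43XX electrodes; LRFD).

f_max ≈ 2030 N/mm; NOT adequate

E43XX → F_EXX = 430 MPa.
L_w = 2 × 265 = 530 mm; section modulus (unit throat) S = 2 × L²/6 = 23410 mm².
Direct shear f_v = P/L_w = 256×10³/530 = 483 N/mm.
Moment M = P × e = 256×10³ × 180 = 46080000 N·mm; bending f_b = M/S = 1969 N/mm.
f_max = √(f_v² + f_b²) = √(483² + 1969²) = 2027 N/mm.
φr_n = 0.75 × 0.6 × 430 × (0.707 × 12) = 1642 N/mm → NOT adequate.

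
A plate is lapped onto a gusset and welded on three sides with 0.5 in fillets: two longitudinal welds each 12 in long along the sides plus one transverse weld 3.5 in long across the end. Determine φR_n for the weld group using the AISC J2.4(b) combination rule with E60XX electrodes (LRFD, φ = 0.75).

E60XX → F_EXX = 60 ksi.
t_e = 0.707 × 0.5 = 0.3535 in.
R_nwl = 0.6 × 60 × 0.3535 × 24 = 305.4 kips (longitudinal, 2 welds).
R_nwt = 0.6 × 60 × 0.3535 × 3.5 = 44.54 kips (transverse, base value).
(i) R_nwl + R_nwt = 350 kips; (ii) 0.85 R_nwl + 1.5 R_nwt = 326.4 kips.
R_n = max = 350 kips [governs: (i)]; φR_n = 262.5 kips.

φR_n ≈ 262 kips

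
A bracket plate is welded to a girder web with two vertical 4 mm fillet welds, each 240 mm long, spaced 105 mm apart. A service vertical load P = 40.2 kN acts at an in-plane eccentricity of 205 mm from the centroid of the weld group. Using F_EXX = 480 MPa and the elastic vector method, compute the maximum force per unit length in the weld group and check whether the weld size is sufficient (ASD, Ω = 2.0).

Total weld length L_w = 480 mm. Treat welds as unit-width lines.
Polar moment about centroid: J = 2[d³/12 + d(b/2)²] = 2[240³/12 + 240×52.5²] = 3627000 mm³.
Direct shear f_v = P/L_w = 40.2×10³ / 480 = 83.75 N/mm (vertical).
Torsion M = P·e = 40.2×10³ × 205 = 8241000 N·mm.
Critical point at (x, y) = (52.5, 120) from centroid. f_tx = M·y/J = 272.7 N/mm; f_ty = M·x/J = 119.3 N/mm.
Resultant f_max = √[f_tx² + (f_v + f_ty)²] = √[272.7² + (83.75 + 119.3)²] = 339.9 N/mm.
Capacity per unit length: r_n/Ω = (1/2.0) × 0.6 × 480 × (0.707 × 4) = 407.2 N/mm.
339.9 ≤ 407.2 → adequate.

f_max ≈ 340 N/mm; adequate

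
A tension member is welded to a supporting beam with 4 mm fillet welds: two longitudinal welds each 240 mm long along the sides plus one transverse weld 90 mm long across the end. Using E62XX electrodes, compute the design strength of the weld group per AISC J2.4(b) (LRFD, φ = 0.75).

φR_n ≈ 450 kN

E62XX → F_EXX = 620 MPa.
t_e = 0.707 × 4 = 2.828 mm.
R_nwl = 0.6 × 620 × 2.828 × 480 × 10⁻³ = 505 kN (longitudinal, 2 welds).
R_nwt = 0.6 × 620 × 2.828 × 90 × 10⁻³ = 94.68 kN (transverse, base value).
(i) R_nwl + R_nwt = 599.6 kN; (ii) 0.85 R_nwl + 1.5 R_nwt = 571.2 kN.
R_n = max = 599.6 kN [governs: (i)]; φR_n = 449.7 kN.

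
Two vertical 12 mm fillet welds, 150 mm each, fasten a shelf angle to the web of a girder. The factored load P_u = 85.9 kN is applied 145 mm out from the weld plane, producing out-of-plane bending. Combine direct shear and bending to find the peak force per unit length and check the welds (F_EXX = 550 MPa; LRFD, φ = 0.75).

f_max ≈ 1690 N/mm; adequate

L_w = 2 × 150 = 300 mm; section modulus (unit throat) S = 2 × L²/6 = 7500 mm².
Direct shear f_v = P/L_w = 85.9×10³/300 = 286.3 N/mm.
Moment M = P × e = 85.9×10³ × 145 = 12456000 N·mm; bending f_b = M/S = 1661 N/mm.
f_max = √(f_v² + f_b²) = √(286.3² + 1661²) = 1685 N/mm.
φr_n = 0.75 × 0.6 × 550 × (0.707 × 12) = 2100 N/mm → adequate.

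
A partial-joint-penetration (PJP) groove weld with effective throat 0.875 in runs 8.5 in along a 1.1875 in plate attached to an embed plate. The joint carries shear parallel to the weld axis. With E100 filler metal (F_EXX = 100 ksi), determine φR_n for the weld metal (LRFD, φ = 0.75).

Effective throat (given) t_e = 0.875 in.
A_we = 0.875 × 8.5 = 7.438 in².
F_nw = 0.6 F_EXX = 60 ksi.
φR_n = 0.75 × 60 × 7.438 = 334.7 kip.

φR_n ≈ 335 kip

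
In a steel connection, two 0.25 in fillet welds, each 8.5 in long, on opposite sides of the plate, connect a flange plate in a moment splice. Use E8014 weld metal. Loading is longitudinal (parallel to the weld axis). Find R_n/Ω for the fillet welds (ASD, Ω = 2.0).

R_n/Ω ≈ 72.1 kip

E80XX → F_EXX = 80 ksi.
Effective throat t_e = 0.707 × 0.25 = 0.1767 in.
Total length L = 17 in; A_we = 0.1767 × 17 = 3.005 in².
F_nw = 0.6 F_EXX = 0.6 × 80 = 48 ksi.
R_n = 48 × 3.005 = 144.2 kip; R_n/Ω = 144.2/2.0 = 72.11 kip.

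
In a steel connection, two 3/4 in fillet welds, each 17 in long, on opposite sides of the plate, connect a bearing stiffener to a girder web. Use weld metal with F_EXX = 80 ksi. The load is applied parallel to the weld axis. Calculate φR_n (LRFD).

Effective throat t_e = 0.707 × 0.75 = 0.5302 in.
Total length L = 34 in; A_we = 0.5302 × 34 = 18.03 in².
F_nw = 0.6 F_EXX = 0.6 × 80 = 48 ksi.
φR_n = 0.75 × 48 × 18.03 = 649 kip.

φR_n ≈ 649 kip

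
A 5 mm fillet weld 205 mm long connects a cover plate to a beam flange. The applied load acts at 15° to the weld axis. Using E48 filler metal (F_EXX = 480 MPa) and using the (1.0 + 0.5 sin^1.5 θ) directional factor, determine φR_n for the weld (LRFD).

t_e = 0.707 × 5 = 3.535 mm; A_we = 3.535 × 205 = 724.7 mm².
Directional factor: 1.0 + 0.5 sin^1.5(15°) = 1.066.
F_nw = 0.6 × 480 × 1.066 = 307 MPa.
φR_n = 0.75 × 307 × 724.7 × 10⁻³ = 166.8 kN.

φR_n ≈ 167 kN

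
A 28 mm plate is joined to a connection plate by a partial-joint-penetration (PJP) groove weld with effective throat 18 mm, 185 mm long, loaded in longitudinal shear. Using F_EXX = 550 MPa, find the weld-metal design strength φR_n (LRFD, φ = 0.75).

φR_n ≈ 824 kN

Effective throat (given) t_e = 18 mm.
A_we = 18 × 185 = 3330 mm².
F_nw = 0.6 F_EXX = 330 MPa.
φR_n = 0.75 × 330 × 3330 × 10⁻³ = 824.2 kN.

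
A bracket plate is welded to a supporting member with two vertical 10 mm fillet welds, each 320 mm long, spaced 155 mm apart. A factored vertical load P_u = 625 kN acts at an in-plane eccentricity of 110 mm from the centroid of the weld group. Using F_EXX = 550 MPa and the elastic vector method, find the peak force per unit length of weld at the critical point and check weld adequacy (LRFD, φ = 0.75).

Total weld length L_w = 640 mm. Treat welds as unit-width lines.
Polar moment about centroid: J = 2[d³/12 + d(b/2)²] = 2[320³/12 + 320×77.5²] = 9305000 mm³.
Direct shear f_v = P/L_w = 625×10³ / 640 = 976.6 N/mm (vertical).
Torsion M = P·e = 625×10³ × 110 = 68750000 N·mm.
Critical point at (x, y) = (77.5, 160) from centroid. f_tx = M·y/J = 1182 N/mm; f_ty = M·x/J = 572.6 N/mm.
Resultant f_max = √[f_tx² + (f_v + f_ty)²] = √[1182² + (976.6 + 572.6)²] = 1949 N/mm.
Capacity per unit length: φr_n = 0.75 × 0.6 × 550 × (0.707 × 10) = 1750 N/mm.
1949 > 1750 → NOT adequate.

f_max ≈ 1950 N/mm; NOT adequate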